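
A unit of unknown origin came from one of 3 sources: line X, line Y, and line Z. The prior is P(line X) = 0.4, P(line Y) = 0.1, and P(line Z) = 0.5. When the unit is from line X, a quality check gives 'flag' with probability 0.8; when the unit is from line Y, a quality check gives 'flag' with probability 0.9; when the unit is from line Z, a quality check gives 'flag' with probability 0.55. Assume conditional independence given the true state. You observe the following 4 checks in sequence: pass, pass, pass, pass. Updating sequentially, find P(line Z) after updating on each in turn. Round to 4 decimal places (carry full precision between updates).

After 'pass': normaliser = 0.2·0.4000 + 0.1·0.1000 + 0.45·0.5000; P(line X) ≈ 0.2540, P(line Y) ≈ 0.0317, P(line Z) ≈ 0.7143
After 'pass': normaliser = 0.2·0.2540 + 0.1·0.0317 + 0.45·0.7143; P(line X) ≈ 0.1353, P(line Y) ≈ 0.0085, P(line Z) ≈ 0.8562
After 'pass': normaliser = 0.2·0.1353 + 0.1·0.0085 + 0.45·0.8562; P(line X) ≈ 0.0655, P(line Y) ≈ 0.0020, P(line Z) ≈ 0.9325
After 'pass': normaliser = 0.2·0.0655 + 0.1·0.0020 + 0.45·0.9325; P(line X) ≈ 0.0303, P(line Y) ≈ 0.0005, P(line Z) ≈ 0.9693

0.9693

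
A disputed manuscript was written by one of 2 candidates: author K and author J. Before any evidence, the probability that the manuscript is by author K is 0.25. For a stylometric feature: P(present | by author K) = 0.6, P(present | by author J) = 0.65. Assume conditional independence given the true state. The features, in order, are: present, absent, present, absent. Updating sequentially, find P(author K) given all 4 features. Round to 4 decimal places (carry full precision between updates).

0.2706

Apply Bayes' rule sequentially, carrying P(author K) forward.
After 'present': P(author K) = 0.6·0.2500 / (0.6·0.2500 + 0.65·0.7500) ≈ 0.2353
After 'absent': P(author K) = 0.4·0.2353 / (0.4·0.2353 + 0.35·0.7647) ≈ 0.2602
After 'present': P(author K) = 0.6·0.2602 / (0.6·0.2602 + 0.65·0.7398) ≈ 0.2451
After 'absent': P(author K) = 0.4·0.2451 / (0.4·0.2451 + 0.35·0.7549) ≈ 0.2706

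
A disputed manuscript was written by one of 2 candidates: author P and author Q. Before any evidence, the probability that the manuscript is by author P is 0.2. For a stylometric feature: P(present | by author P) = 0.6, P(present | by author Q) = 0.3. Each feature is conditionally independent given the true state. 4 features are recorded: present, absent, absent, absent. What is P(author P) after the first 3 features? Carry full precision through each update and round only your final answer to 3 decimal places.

0.140

Each posterior becomes the prior for the next update.
After 'present': P(author P) = 0.6·0.2000 / (0.6·0.2000 + 0.3·0.8000) ≈ 0.3333
After 'absent': P(author P) = 0.4·0.3333 / (0.4·0.3333 + 0.7·0.6667) ≈ 0.2222
After 'absent': P(author P) = 0.4·0.2222 / (0.4·0.2222 + 0.7·0.7778) ≈ 0.1404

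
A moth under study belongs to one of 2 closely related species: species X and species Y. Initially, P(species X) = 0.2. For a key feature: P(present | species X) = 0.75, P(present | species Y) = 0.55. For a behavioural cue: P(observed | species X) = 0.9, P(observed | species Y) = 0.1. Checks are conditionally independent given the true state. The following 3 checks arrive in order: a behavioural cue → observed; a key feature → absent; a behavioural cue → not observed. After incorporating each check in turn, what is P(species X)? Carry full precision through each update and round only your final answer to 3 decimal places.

After a behavioural cue='observed': P(species X) = 0.9·0.2000 / (0.9·0.2000 + 0.1·0.8000) ≈ 0.6923
After a key feature='absent': P(species X) = 0.25·0.6923 / (0.25·0.6923 + 0.45·0.3077) ≈ 0.5556
After a behavioural cue='not observed': P(species X) = 0.1·0.5556 / (0.1·0.5556 + 0.9·0.4444) ≈ 0.1220

0.122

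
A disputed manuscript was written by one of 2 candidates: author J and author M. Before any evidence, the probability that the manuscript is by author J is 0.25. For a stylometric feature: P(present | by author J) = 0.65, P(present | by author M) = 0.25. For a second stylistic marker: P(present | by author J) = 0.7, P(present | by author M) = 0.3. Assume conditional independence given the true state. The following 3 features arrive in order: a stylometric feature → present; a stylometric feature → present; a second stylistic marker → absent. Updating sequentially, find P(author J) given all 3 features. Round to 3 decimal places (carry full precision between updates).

0.491

After a stylometric feature='present': P(author J) = 0.65·0.2500 / (0.65·0.2500 + 0.25·0.7500) ≈ 0.4643
After a stylometric feature='present': P(author J) = 0.65·0.4643 / (0.65·0.4643 + 0.25·0.5357) ≈ 0.6926
After a second stylistic marker='absent': P(author J) = 0.3·0.6926 / (0.3·0.6926 + 0.7·0.3074) ≈ 0.4913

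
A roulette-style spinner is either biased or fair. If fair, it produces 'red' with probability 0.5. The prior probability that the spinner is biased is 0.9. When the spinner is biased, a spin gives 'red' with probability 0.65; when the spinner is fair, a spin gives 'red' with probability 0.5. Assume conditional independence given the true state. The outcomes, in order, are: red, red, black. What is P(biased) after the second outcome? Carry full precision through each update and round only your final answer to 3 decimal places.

Apply Bayes' rule sequentially, carrying P(biased) forward.
After 'red': P(biased) = 0.65·0.9000 / (0.65·0.9000 + 0.5·0.1000) ≈ 0.9213
After 'red': P(biased) = 0.65·0.9213 / (0.65·0.9213 + 0.5·0.0787) ≈ 0.9383

0.938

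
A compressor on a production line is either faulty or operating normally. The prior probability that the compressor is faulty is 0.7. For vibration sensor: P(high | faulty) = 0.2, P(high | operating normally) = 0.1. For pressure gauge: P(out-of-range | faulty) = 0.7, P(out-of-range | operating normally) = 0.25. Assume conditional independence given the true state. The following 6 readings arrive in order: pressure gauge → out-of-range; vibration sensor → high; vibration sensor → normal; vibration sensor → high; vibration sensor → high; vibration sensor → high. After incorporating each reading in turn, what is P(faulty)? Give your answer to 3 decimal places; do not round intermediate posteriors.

0.989

After pressure gauge='out-of-range': P(faulty) = 0.7·0.7000 / (0.7·0.7000 + 0.25·0.3000) ≈ 0.8673
After vibration sensor='high': P(faulty) = 0.2·0.8673 / (0.2·0.8673 + 0.1·0.1327) ≈ 0.9289
After vibration sensor='normal': P(faulty) = 0.8·0.9289 / (0.8·0.9289 + 0.9·0.0711) ≈ 0.9207
After vibration sensor='high': P(faulty) = 0.2·0.9207 / (0.2·0.9207 + 0.1·0.0793) ≈ 0.9587
After vibration sensor='high': P(faulty) = 0.2·0.9587 / (0.2·0.9587 + 0.1·0.0413) ≈ 0.9789
After vibration sensor='high': P(faulty) = 0.2·0.9789 / (0.2·0.9789 + 0.1·0.0211) ≈ 0.9894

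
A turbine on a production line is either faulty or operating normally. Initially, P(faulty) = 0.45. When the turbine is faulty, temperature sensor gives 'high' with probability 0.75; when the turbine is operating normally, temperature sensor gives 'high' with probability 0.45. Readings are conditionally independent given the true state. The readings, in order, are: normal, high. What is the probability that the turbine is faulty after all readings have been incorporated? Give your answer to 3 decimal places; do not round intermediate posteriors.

0.383

After 'normal': P(faulty) = 0.25·0.4500 / (0.25·0.4500 + 0.55·0.5500) ≈ 0.2711
After 'high': P(faulty) = 0.75·0.2711 / (0.75·0.2711 + 0.45·0.7289) ≈ 0.3827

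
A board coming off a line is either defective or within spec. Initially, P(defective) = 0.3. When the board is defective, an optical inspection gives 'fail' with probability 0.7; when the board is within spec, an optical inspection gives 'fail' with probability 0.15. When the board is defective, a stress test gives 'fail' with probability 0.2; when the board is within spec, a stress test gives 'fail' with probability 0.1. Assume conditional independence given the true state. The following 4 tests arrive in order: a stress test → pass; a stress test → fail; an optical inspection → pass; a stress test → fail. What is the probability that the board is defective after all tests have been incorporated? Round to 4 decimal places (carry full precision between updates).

0.3497

After a stress test='pass': P(defective) = 0.8·0.3000 / (0.8·0.3000 + 0.9·0.7000) ≈ 0.2759
After a stress test='fail': P(defective) = 0.2·0.2759 / (0.2·0.2759 + 0.1·0.7241) ≈ 0.4324
After an optical inspection='pass': P(defective) = 0.3·0.4324 / (0.3·0.4324 + 0.85·0.5676) ≈ 0.2119
After a stress test='fail': P(defective) = 0.2·0.2119 / (0.2·0.2119 + 0.1·0.7881) ≈ 0.3497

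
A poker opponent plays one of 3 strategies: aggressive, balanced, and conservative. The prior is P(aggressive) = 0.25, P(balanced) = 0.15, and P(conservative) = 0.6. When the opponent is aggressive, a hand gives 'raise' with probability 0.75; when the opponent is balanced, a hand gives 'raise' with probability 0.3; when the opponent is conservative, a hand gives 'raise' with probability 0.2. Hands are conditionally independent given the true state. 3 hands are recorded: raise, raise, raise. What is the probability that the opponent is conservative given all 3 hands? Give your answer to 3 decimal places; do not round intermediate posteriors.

After 'raise': normaliser = 0.75·0.2500 + 0.3·0.1500 + 0.2·0.6000; P(aggressive) ≈ 0.5319, P(balanced) ≈ 0.1277, P(conservative) ≈ 0.3404
After 'raise': normaliser = 0.75·0.5319 + 0.3·0.1277 + 0.2·0.3404; P(aggressive) ≈ 0.7895, P(balanced) ≈ 0.0758, P(conservative) ≈ 0.1347
After 'raise': normaliser = 0.75·0.7895 + 0.3·0.0758 + 0.2·0.1347; P(aggressive) ≈ 0.9226, P(balanced) ≈ 0.0354, P(conservative) ≈ 0.0420

0.042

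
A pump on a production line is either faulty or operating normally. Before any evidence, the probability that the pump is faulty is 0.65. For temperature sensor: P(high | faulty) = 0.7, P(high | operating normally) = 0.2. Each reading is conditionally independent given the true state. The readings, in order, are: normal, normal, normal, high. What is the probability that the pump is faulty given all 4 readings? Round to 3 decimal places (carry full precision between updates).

0.255

After 'normal': P(faulty) = 0.3·0.6500 / (0.3·0.6500 + 0.8·0.3500) ≈ 0.4105
After 'normal': P(faulty) = 0.3·0.4105 / (0.3·0.4105 + 0.8·0.5895) ≈ 0.2071
After 'normal': P(faulty) = 0.3·0.2071 / (0.3·0.2071 + 0.8·0.7929) ≈ 0.0892
After 'high': P(faulty) = 0.7·0.0892 / (0.7·0.0892 + 0.2·0.9108) ≈ 0.2553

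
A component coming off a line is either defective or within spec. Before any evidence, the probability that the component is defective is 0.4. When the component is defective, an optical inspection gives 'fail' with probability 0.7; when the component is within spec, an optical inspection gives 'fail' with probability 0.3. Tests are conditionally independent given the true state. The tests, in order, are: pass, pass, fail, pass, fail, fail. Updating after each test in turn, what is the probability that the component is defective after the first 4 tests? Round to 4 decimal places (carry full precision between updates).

0.1091

After 'pass': P(defective) = 0.3·0.4000 / (0.3·0.4000 + 0.7·0.6000) ≈ 0.2222
After 'pass': P(defective) = 0.3·0.2222 / (0.3·0.2222 + 0.7·0.7778) ≈ 0.1091
After 'fail': P(defective) = 0.7·0.1091 / (0.7·0.1091 + 0.3·0.8909) ≈ 0.2222
After 'pass': P(defective) = 0.3·0.2222 / (0.3·0.2222 + 0.7·0.7778) ≈ 0.1091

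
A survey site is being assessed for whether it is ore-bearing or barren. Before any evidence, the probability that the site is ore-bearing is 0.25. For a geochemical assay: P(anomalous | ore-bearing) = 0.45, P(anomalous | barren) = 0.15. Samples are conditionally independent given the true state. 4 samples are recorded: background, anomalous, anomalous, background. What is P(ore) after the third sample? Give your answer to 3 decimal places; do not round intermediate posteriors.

0.660

After 'background': P(ore) = 0.55·0.2500 / (0.55·0.2500 + 0.85·0.7500) ≈ 0.1774
After 'anomalous': P(ore) = 0.45·0.1774 / (0.45·0.1774 + 0.15·0.8226) ≈ 0.3929
After 'anomalous': P(ore) = 0.45·0.3929 / (0.45·0.3929 + 0.15·0.6071) ≈ 0.6600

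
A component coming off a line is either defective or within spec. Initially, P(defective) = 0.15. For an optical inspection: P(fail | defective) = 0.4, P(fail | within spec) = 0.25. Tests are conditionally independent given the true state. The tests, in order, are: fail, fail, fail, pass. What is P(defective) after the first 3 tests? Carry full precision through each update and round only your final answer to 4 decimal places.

0.4196

Apply Bayes' rule sequentially, carrying P(defective) forward.
After 'fail': P(defective) = 0.4·0.1500 / (0.4·0.1500 + 0.25·0.8500) ≈ 0.2202
After 'fail': P(defective) = 0.4·0.2202 / (0.4·0.2202 + 0.25·0.7798) ≈ 0.3112
After 'fail': P(defective) = 0.4·0.3112 / (0.4·0.3112 + 0.25·0.6888) ≈ 0.4196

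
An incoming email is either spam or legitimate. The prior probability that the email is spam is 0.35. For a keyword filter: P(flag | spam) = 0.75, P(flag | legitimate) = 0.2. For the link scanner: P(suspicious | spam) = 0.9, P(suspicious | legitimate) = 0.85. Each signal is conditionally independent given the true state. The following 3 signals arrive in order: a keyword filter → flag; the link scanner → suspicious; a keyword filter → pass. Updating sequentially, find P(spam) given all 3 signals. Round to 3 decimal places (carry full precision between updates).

After a keyword filter='flag': P(spam) = 0.75·0.3500 / (0.75·0.3500 + 0.2·0.6500) ≈ 0.6688
After the link scanner='suspicious': P(spam) = 0.9·0.6688 / (0.9·0.6688 + 0.85·0.3312) ≈ 0.6813
After a keyword filter='pass': P(spam) = 0.25·0.6813 / (0.25·0.6813 + 0.8·0.3187) ≈ 0.4005

0.401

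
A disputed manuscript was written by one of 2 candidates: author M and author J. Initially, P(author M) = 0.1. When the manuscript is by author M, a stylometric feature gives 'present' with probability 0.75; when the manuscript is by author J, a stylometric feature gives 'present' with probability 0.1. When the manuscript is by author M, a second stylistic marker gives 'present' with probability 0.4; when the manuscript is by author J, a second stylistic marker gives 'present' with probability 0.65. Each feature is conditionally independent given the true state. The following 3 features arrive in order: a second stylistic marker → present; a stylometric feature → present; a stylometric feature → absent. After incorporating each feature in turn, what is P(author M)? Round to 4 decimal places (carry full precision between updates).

After a second stylistic marker='present': P(author M) = 0.4·0.1000 / (0.4·0.1000 + 0.65·0.9000) ≈ 0.0640
After a stylometric feature='present': P(author M) = 0.75·0.0640 / (0.75·0.0640 + 0.1·0.9360) ≈ 0.3390
After a stylometric feature='absent': P(author M) = 0.25·0.3390 / (0.25·0.3390 + 0.9·0.6610) ≈ 0.1247

0.1247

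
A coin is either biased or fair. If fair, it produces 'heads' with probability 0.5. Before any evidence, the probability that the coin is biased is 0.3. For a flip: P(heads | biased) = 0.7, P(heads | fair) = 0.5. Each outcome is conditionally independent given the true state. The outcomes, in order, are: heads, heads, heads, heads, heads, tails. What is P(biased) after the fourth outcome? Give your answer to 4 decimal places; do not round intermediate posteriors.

0.6221

After 'heads': P(biased) = 0.7·0.3000 / (0.7·0.3000 + 0.5·0.7000) ≈ 0.3750
After 'heads': P(biased) = 0.7·0.3750 / (0.7·0.3750 + 0.5·0.6250) ≈ 0.4565
After 'heads': P(biased) = 0.7·0.4565 / (0.7·0.4565 + 0.5·0.5435) ≈ 0.5404
After 'heads': P(biased) = 0.7·0.5404 / (0.7·0.5404 + 0.5·0.4596) ≈ 0.6221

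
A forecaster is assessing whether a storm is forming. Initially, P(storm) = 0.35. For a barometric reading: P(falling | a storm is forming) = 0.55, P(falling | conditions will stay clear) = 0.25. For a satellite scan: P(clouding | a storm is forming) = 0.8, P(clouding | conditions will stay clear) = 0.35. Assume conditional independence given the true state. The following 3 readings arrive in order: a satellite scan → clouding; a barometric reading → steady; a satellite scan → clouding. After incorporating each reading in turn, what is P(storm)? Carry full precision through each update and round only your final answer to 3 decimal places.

0.628

After a satellite scan='clouding': P(storm) = 0.8·0.3500 / (0.8·0.3500 + 0.35·0.6500) ≈ 0.5517
After a barometric reading='steady': P(storm) = 0.45·0.5517 / (0.45·0.5517 + 0.75·0.4483) ≈ 0.4248
After a satellite scan='clouding': P(storm) = 0.8·0.4248 / (0.8·0.4248 + 0.35·0.5752) ≈ 0.6280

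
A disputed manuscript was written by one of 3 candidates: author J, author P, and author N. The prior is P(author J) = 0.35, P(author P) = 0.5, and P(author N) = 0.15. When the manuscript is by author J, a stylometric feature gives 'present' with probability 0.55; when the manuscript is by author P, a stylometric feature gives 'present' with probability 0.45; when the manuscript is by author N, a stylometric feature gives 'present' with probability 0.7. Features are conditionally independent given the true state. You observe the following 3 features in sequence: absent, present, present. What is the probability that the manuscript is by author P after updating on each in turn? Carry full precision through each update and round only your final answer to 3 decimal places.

0.444

After 'absent': normaliser = 0.45·0.3500 + 0.55·0.5000 + 0.3·0.1500; P(author J) ≈ 0.3298, P(author P) ≈ 0.5759, P(author N) ≈ 0.0942
After 'present': normaliser = 0.55·0.3298 + 0.45·0.5759 + 0.7·0.0942; P(author J) ≈ 0.3581, P(author P) ≈ 0.5116, P(author N) ≈ 0.1302
After 'present': normaliser = 0.55·0.3581 + 0.45·0.5116 + 0.7·0.1302; P(author J) ≈ 0.3800, P(author P) ≈ 0.4441, P(author N) ≈ 0.1759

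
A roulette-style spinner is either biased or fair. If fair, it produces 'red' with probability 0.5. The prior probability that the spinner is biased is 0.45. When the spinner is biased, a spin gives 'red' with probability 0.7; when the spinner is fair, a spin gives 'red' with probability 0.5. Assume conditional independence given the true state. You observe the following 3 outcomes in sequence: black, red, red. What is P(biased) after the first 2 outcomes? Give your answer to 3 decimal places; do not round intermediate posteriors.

After 'black': P(biased) = 0.3·0.4500 / (0.3·0.4500 + 0.5·0.5500) ≈ 0.3293
After 'red': P(biased) = 0.7·0.3293 / (0.7·0.3293 + 0.5·0.6707) ≈ 0.4073

0.407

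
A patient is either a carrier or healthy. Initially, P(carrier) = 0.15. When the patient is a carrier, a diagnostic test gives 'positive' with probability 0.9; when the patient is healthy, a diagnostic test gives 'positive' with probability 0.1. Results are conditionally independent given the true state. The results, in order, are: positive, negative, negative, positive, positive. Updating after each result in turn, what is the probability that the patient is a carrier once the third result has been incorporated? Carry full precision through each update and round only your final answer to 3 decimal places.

Apply Bayes' rule sequentially, carrying P(carrier) forward.
After 'positive': P(carrier) = 0.9·0.1500 / (0.9·0.1500 + 0.1·0.8500) ≈ 0.6136
After 'negative': P(carrier) = 0.1·0.6136 / (0.1·0.6136 + 0.9·0.3864) ≈ 0.1500
After 'negative': P(carrier) = 0.1·0.1500 / (0.1·0.1500 + 0.9·0.8500) ≈ 0.0192

0.019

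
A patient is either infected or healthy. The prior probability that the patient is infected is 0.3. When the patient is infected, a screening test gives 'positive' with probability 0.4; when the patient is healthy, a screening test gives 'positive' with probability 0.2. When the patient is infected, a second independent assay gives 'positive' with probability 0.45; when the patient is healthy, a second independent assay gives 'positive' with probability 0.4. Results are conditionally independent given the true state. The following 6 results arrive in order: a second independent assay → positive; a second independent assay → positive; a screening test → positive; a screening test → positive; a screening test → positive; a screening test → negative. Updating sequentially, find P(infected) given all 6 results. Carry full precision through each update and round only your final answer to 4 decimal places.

0.7650

After a second independent assay='positive': P(infected) = 0.45·0.3000 / (0.45·0.3000 + 0.4·0.7000) ≈ 0.3253
After a second independent assay='positive': P(infected) = 0.45·0.3253 / (0.45·0.3253 + 0.4·0.6747) ≈ 0.3517
After a screening test='positive': P(infected) = 0.4·0.3517 / (0.4·0.3517 + 0.2·0.6483) ≈ 0.5203
After a screening test='positive': P(infected) = 0.4·0.5203 / (0.4·0.5203 + 0.2·0.4797) ≈ 0.6845
After a screening test='positive': P(infected) = 0.4·0.6845 / (0.4·0.6845 + 0.2·0.3155) ≈ 0.8127
After a screening test='negative': P(infected) = 0.6·0.8127 / (0.6·0.8127 + 0.8·0.1873) ≈ 0.7650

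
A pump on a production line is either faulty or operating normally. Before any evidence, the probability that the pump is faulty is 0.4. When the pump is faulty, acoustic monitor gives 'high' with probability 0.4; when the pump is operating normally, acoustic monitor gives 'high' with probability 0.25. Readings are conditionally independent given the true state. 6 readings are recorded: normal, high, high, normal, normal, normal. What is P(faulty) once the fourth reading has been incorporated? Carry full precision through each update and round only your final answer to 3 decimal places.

0.522

After 'normal': P(faulty) = 0.6·0.4000 / (0.6·0.4000 + 0.75·0.6000) ≈ 0.3478
After 'high': P(faulty) = 0.4·0.3478 / (0.4·0.3478 + 0.25·0.6522) ≈ 0.4604
After 'high': P(faulty) = 0.4·0.4604 / (0.4·0.4604 + 0.25·0.5396) ≈ 0.5772
After 'normal': P(faulty) = 0.6·0.5772 / (0.6·0.5772 + 0.75·0.4228) ≈ 0.5220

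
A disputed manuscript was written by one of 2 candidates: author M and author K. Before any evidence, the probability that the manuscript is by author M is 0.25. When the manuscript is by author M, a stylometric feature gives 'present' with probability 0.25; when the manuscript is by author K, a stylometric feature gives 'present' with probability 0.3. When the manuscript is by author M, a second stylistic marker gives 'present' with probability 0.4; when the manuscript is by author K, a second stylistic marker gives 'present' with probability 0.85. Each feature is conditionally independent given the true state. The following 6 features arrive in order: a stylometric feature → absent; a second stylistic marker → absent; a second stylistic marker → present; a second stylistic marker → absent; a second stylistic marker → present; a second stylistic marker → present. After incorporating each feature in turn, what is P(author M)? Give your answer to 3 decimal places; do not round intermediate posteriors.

After a stylometric feature='absent': P(author M) = 0.75·0.2500 / (0.75·0.2500 + 0.7·0.7500) ≈ 0.2632
After a second stylistic marker='absent': P(author M) = 0.6·0.2632 / (0.6·0.2632 + 0.15·0.7368) ≈ 0.5882
After a second stylistic marker='present': P(author M) = 0.4·0.5882 / (0.4·0.5882 + 0.85·0.4118) ≈ 0.4020
After a second stylistic marker='absent': P(author M) = 0.6·0.4020 / (0.6·0.4020 + 0.15·0.5980) ≈ 0.7289
After a second stylistic marker='present': P(author M) = 0.4·0.7289 / (0.4·0.7289 + 0.85·0.2711) ≈ 0.5586
After a second stylistic marker='present': P(author M) = 0.4·0.5586 / (0.4·0.5586 + 0.85·0.4414) ≈ 0.3732

0.373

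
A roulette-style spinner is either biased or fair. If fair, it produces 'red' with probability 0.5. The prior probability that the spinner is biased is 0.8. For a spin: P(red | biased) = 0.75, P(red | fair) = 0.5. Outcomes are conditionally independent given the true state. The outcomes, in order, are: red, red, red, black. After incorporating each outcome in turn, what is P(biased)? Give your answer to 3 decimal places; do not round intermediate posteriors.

After 'red': P(biased) = 0.75·0.8000 / (0.75·0.8000 + 0.5·0.2000) ≈ 0.8571
After 'red': P(biased) = 0.75·0.8571 / (0.75·0.8571 + 0.5·0.1429) ≈ 0.9000
After 'red': P(biased) = 0.75·0.9000 / (0.75·0.9000 + 0.5·0.1000) ≈ 0.9310
After 'black': P(biased) = 0.25·0.9310 / (0.25·0.9310 + 0.5·0.0690) ≈ 0.8710

0.871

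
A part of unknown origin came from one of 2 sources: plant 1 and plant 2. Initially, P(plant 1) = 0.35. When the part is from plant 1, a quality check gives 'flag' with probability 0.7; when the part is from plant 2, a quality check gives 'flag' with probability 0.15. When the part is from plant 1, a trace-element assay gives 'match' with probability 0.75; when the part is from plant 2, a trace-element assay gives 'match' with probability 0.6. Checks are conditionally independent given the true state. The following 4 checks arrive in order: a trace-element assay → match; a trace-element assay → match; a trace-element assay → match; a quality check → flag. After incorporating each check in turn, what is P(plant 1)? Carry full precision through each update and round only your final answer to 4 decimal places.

After a trace-element assay='match': P(plant 1) = 0.75·0.3500 / (0.75·0.3500 + 0.6·0.6500) ≈ 0.4023
After a trace-element assay='match': P(plant 1) = 0.75·0.4023 / (0.75·0.4023 + 0.6·0.5977) ≈ 0.4569
After a trace-element assay='match': P(plant 1) = 0.75·0.4569 / (0.75·0.4569 + 0.6·0.5431) ≈ 0.5126
After a quality check='flag': P(plant 1) = 0.7·0.5126 / (0.7·0.5126 + 0.15·0.4874) ≈ 0.8307

0.8307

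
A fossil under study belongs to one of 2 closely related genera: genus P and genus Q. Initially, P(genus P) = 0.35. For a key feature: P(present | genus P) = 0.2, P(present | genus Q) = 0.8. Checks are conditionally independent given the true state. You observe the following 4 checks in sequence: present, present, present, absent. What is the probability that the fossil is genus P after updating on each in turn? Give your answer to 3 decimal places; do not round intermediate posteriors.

After 'present': P(genus P) = 0.2·0.3500 / (0.2·0.3500 + 0.8·0.6500) ≈ 0.1186
After 'present': P(genus P) = 0.2·0.1186 / (0.2·0.1186 + 0.8·0.8814) ≈ 0.0326
After 'present': P(genus P) = 0.2·0.0326 / (0.2·0.0326 + 0.8·0.9674) ≈ 0.0083
After 'absent': P(genus P) = 0.8·0.0083 / (0.8·0.0083 + 0.2·0.9917) ≈ 0.0326

0.033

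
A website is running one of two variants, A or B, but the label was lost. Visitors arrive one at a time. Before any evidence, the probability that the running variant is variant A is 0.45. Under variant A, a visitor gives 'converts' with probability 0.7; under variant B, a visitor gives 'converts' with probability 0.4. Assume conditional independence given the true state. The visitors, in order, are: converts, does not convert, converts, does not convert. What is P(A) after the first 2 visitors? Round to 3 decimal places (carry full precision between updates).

0.417

After 'converts': P(A) = 0.7·0.4500 / (0.7·0.4500 + 0.4·0.5500) ≈ 0.5888
After 'does not convert': P(A) = 0.3·0.5888 / (0.3·0.5888 + 0.6·0.4112) ≈ 0.4172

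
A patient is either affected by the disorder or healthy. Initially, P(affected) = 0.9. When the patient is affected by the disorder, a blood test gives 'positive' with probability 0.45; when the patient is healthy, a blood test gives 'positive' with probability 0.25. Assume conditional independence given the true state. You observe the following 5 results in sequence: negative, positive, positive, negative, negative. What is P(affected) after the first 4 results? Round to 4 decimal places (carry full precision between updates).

0.9401

Apply Bayes' rule sequentially, carrying P(affected) forward.
After 'negative': P(affected) = 0.55·0.9000 / (0.55·0.9000 + 0.75·0.1000) ≈ 0.8684
After 'positive': P(affected) = 0.45·0.8684 / (0.45·0.8684 + 0.25·0.1316) ≈ 0.9224
After 'positive': P(affected) = 0.45·0.9224 / (0.45·0.9224 + 0.25·0.0776) ≈ 0.9553
After 'negative': P(affected) = 0.55·0.9553 / (0.55·0.9553 + 0.75·0.0447) ≈ 0.9401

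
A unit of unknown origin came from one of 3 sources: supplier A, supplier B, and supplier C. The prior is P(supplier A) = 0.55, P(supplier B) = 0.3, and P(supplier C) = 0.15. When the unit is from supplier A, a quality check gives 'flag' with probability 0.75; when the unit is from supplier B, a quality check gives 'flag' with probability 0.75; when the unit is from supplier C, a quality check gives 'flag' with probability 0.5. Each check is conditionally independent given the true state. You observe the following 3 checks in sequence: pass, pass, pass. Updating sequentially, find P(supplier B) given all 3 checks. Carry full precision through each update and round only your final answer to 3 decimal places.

Apply Bayes' rule sequentially, carrying P(supplier B) forward.
After 'pass': normaliser = 0.25·0.5500 + 0.25·0.3000 + 0.5·0.1500; P(supplier A) ≈ 0.4783, P(supplier B) ≈ 0.2609, P(supplier C) ≈ 0.2609
After 'pass': normaliser = 0.25·0.4783 + 0.25·0.2609 + 0.5·0.2609; P(supplier A) ≈ 0.3793, P(supplier B) ≈ 0.2069, P(supplier C) ≈ 0.4138
After 'pass': normaliser = 0.25·0.3793 + 0.25·0.2069 + 0.5·0.4138; P(supplier A) ≈ 0.2683, P(supplier B) ≈ 0.1463, P(supplier C) ≈ 0.5854

0.146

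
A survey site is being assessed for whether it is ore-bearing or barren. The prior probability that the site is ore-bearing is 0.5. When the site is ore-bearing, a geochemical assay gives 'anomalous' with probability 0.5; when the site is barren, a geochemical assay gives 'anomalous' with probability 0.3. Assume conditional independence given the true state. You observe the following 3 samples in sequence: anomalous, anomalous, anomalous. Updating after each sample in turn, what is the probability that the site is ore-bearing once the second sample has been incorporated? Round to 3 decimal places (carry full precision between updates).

After 'anomalous': P(ore) = 0.5·0.5000 / (0.5·0.5000 + 0.3·0.5000) ≈ 0.6250
After 'anomalous': P(ore) = 0.5·0.6250 / (0.5·0.6250 + 0.3·0.3750) ≈ 0.7353

0.735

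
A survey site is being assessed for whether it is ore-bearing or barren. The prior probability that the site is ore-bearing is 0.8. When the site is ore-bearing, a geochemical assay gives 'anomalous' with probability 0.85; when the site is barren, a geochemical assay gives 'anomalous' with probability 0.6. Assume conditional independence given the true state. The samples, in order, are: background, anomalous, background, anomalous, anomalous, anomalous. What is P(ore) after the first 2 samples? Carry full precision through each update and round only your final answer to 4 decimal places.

0.6800

After 'background': P(ore) = 0.15·0.8000 / (0.15·0.8000 + 0.4·0.2000) ≈ 0.6000
After 'anomalous': P(ore) = 0.85·0.6000 / (0.85·0.6000 + 0.6·0.4000) ≈ 0.6800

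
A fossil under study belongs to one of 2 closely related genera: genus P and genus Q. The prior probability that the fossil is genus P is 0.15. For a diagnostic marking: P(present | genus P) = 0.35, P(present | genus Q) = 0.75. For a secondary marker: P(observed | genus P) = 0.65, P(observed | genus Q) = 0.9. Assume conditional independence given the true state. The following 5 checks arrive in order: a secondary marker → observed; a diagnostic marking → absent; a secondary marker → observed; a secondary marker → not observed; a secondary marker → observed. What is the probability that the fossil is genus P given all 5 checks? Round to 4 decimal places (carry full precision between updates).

Each posterior becomes the prior for the next update.
After a secondary marker='observed': P(genus P) = 0.65·0.1500 / (0.65·0.1500 + 0.9·0.8500) ≈ 0.1130
After a diagnostic marking='absent': P(genus P) = 0.65·0.1130 / (0.65·0.1130 + 0.25·0.8870) ≈ 0.2489
After a secondary marker='observed': P(genus P) = 0.65·0.2489 / (0.65·0.2489 + 0.9·0.7511) ≈ 0.1931
After a secondary marker='not observed': P(genus P) = 0.35·0.1931 / (0.35·0.1931 + 0.1·0.8069) ≈ 0.4558
After a secondary marker='observed': P(genus P) = 0.65·0.4558 / (0.65·0.4558 + 0.9·0.5442) ≈ 0.3769

0.3769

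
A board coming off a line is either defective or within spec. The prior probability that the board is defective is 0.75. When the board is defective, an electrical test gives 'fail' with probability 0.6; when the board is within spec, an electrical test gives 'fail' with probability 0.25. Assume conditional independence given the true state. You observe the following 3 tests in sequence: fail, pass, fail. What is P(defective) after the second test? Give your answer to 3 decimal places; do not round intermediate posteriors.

0.793

After 'fail': P(defective) = 0.6·0.7500 / (0.6·0.7500 + 0.25·0.2500) ≈ 0.8780
After 'pass': P(defective) = 0.4·0.8780 / (0.4·0.8780 + 0.75·0.1220) ≈ 0.7934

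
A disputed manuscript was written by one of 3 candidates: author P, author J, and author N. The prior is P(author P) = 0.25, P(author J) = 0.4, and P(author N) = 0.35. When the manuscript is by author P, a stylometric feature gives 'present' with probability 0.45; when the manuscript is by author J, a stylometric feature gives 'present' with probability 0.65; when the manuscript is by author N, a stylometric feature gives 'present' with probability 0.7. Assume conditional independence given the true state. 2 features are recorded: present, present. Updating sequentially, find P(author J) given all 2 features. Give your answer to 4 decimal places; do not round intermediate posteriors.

0.4321

Each posterior becomes the prior for the next update.
After 'present': normaliser = 0.45·0.2500 + 0.65·0.4000 + 0.7·0.3500; P(author P) ≈ 0.1822, P(author J) ≈ 0.4211, P(author N) ≈ 0.3968
After 'present': normaliser = 0.45·0.1822 + 0.65·0.4211 + 0.7·0.3968; P(author P) ≈ 0.1294, P(author J) ≈ 0.4321, P(author N) ≈ 0.4385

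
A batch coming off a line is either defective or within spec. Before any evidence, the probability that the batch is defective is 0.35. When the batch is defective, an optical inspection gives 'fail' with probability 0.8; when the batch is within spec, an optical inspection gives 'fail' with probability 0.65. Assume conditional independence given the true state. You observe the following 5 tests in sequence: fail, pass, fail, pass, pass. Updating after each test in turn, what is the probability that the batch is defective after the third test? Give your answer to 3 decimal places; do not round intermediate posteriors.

0.318

After 'fail': P(defective) = 0.8·0.3500 / (0.8·0.3500 + 0.65·0.6500) ≈ 0.3986
After 'pass': P(defective) = 0.2·0.3986 / (0.2·0.3986 + 0.35·0.6014) ≈ 0.2747
After 'fail': P(defective) = 0.8·0.2747 / (0.8·0.2747 + 0.65·0.7253) ≈ 0.3179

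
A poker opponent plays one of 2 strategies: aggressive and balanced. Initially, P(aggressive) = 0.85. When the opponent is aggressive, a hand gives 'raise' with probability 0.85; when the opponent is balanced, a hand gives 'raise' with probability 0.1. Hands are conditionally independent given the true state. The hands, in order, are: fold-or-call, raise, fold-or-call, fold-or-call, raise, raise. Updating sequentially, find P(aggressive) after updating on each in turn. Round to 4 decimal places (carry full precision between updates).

Each posterior becomes the prior for the next update.
After 'fold-or-call': P(aggressive) = 0.15·0.8500 / (0.15·0.8500 + 0.9·0.1500) ≈ 0.4857
After 'raise': P(aggressive) = 0.85·0.4857 / (0.85·0.4857 + 0.1·0.5143) ≈ 0.8892
After 'fold-or-call': P(aggressive) = 0.15·0.8892 / (0.15·0.8892 + 0.9·0.1108) ≈ 0.5723
After 'fold-or-call': P(aggressive) = 0.15·0.5723 / (0.15·0.5723 + 0.9·0.4277) ≈ 0.1823
After 'raise': P(aggressive) = 0.85·0.1823 / (0.85·0.1823 + 0.1·0.8177) ≈ 0.6546
After 'raise': P(aggressive) = 0.85·0.6546 / (0.85·0.6546 + 0.1·0.3454) ≈ 0.9416

0.9416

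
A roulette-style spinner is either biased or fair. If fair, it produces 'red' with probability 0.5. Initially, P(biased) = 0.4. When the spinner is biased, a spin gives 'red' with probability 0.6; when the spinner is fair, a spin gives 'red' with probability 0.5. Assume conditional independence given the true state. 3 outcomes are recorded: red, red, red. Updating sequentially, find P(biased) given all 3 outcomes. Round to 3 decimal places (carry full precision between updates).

0.535

After 'red': P(biased) = 0.6·0.4000 / (0.6·0.4000 + 0.5·0.6000) ≈ 0.4444
After 'red': P(biased) = 0.6·0.4444 / (0.6·0.4444 + 0.5·0.5556) ≈ 0.4898
After 'red': P(biased) = 0.6·0.4898 / (0.6·0.4898 + 0.5·0.5102) ≈ 0.5353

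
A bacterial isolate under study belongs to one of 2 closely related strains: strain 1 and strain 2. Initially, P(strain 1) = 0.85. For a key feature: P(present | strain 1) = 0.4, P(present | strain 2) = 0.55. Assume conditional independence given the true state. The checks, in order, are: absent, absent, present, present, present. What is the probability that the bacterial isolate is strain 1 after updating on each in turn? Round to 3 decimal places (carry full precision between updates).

Each posterior becomes the prior for the next update.
After 'absent': P(strain 1) = 0.6·0.8500 / (0.6·0.8500 + 0.45·0.1500) ≈ 0.8831
After 'absent': P(strain 1) = 0.6·0.8831 / (0.6·0.8831 + 0.45·0.1169) ≈ 0.9097
After 'present': P(strain 1) = 0.4·0.9097 / (0.4·0.9097 + 0.55·0.0903) ≈ 0.8799
After 'present': P(strain 1) = 0.4·0.8799 / (0.4·0.8799 + 0.55·0.1201) ≈ 0.8420
After 'present': P(strain 1) = 0.4·0.8420 / (0.4·0.8420 + 0.55·0.1580) ≈ 0.7949

0.795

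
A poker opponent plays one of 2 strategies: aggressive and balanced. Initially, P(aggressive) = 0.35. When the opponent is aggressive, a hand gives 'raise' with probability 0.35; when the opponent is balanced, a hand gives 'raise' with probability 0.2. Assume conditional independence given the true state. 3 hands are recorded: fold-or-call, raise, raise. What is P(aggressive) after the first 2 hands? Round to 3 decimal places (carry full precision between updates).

Each posterior becomes the prior for the next update.
After 'fold-or-call': P(aggressive) = 0.65·0.3500 / (0.65·0.3500 + 0.8·0.6500) ≈ 0.3043
After 'raise': P(aggressive) = 0.35·0.3043 / (0.35·0.3043 + 0.2·0.6957) ≈ 0.4336

0.434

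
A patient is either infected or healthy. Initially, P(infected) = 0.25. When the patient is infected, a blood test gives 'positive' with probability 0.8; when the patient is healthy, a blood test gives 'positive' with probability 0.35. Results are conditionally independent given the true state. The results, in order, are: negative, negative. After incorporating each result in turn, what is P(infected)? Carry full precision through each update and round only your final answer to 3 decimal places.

Apply Bayes' rule sequentially, carrying P(infected) forward.
After 'negative': P(infected) = 0.2·0.2500 / (0.2·0.2500 + 0.65·0.7500) ≈ 0.0930
After 'negative': P(infected) = 0.2·0.0930 / (0.2·0.0930 + 0.65·0.9070) ≈ 0.0306

0.031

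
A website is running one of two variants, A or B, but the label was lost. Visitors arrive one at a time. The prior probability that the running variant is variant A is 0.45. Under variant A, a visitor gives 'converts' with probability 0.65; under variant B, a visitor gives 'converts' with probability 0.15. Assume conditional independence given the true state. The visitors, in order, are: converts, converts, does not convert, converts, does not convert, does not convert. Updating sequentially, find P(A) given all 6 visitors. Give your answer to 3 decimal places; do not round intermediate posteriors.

After 'converts': P(A) = 0.65·0.4500 / (0.65·0.4500 + 0.15·0.5500) ≈ 0.7800
After 'converts': P(A) = 0.65·0.7800 / (0.65·0.7800 + 0.15·0.2200) ≈ 0.9389
After 'does not convert': P(A) = 0.35·0.9389 / (0.35·0.9389 + 0.85·0.0611) ≈ 0.8635
After 'converts': P(A) = 0.65·0.8635 / (0.65·0.8635 + 0.15·0.1365) ≈ 0.9648
After 'does not convert': P(A) = 0.35·0.9648 / (0.35·0.9648 + 0.85·0.0352) ≈ 0.9186
After 'does not convert': P(A) = 0.35·0.9186 / (0.35·0.9186 + 0.85·0.0814) ≈ 0.8229

0.823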